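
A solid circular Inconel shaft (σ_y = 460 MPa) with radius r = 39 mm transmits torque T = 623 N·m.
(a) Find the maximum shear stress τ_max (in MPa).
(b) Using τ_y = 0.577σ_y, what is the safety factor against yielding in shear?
(a) For a solid circular shaft, τ_max = T·r/J with J = π·r^4/2, i.e. τ_max = 2·T / (π·r^3). Convert r = 39 mm = 0.039 m.
  τ_max = (2 × 623) / (π × 0.039^3) = 6.686 × 10⁶ Pa = 6.686 MPa
(b) τ_y = 0.577 × 460 = 265.42 MPa
  SF = τ_y/τ_max = 265.42 / 6.686 = 39.7
Final answer: (a) τ_max = 6.686 MPa, (b) SF = 39.7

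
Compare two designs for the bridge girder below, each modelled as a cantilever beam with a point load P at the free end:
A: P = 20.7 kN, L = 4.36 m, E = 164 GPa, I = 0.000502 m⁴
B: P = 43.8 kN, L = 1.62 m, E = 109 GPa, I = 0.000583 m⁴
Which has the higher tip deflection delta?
Model: a cantilever beam with a point load P at the free end, so delta = (P·L^3) / (3·E·I) (SI units).
  A: delta = (20700 × 4.36^3) / (3 × (1.64 × 10¹¹) × 0.000502) = 0.006946 m = 6.946 mm
  B: delta = (43800 × 1.62^3) / (3 × (1.09 × 10¹¹) × 0.000583) = 0.0009768 m = 0.9768 mm
6.946 mm > 0.9768 mm, so A is larger.
Final answer: A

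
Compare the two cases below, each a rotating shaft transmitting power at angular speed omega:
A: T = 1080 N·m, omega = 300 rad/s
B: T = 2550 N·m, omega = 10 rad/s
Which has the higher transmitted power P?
Model: a rotating shaft transmitting power at angular speed omega, so P = T·omega (SI units).
  A: P = 1080 × 300 = 324000 W = 324 kW
  B: P = 2550 × 10 = 25500 W = 25.5 kW
324 kW > 25.5 kW, so A is larger.
Final answer: A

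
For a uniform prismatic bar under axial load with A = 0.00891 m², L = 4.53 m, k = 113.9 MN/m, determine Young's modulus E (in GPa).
Model: a uniform prismatic bar under axial load, so k = (A·E) / L.
Solve for E: E = (k·L) / A.
Convert to SI units:
  k = 113.9 MN/m = 1.139 × 10⁸ N/m
Substitute:
  E = ((1.139 × 10⁸) × 4.53) / 0.00891
  E = 5.791 × 10¹⁰ Pa
Convert: E = 5.791 × 10¹⁰ Pa = 57.91 GPa
Final answer: E = 57.91 GPa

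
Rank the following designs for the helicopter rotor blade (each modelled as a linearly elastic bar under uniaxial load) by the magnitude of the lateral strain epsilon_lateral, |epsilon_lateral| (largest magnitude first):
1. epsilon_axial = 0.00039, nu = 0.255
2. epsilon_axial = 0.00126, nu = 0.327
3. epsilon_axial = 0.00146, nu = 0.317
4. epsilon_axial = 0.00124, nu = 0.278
Model: a linearly elastic bar under uniaxial load, so epsilon_lateral = -nu·epsilon_axial (SI units).
  Case 1: epsilon_lateral = -(0.255 × 0.00039) = -9.945 × 10⁻⁵
  Case 2: epsilon_lateral = -(0.327 × 0.00126) = -0.000412
  Case 3: epsilon_lateral = -(0.317 × 0.00146) = -0.0004628
  Case 4: epsilon_lateral = -(0.278 × 0.00124) = -0.0003447
Ordering by |epsilon_lateral|: 0.0004628 (case 3) > 0.000412 (case 2) > 0.0003447 (case 4) > 9.945 × 10⁻⁵ (case 1)
Final answer: 3, 2, 4, 1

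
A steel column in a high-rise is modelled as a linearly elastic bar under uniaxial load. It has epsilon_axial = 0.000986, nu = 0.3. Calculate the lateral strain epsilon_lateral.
Model: a linearly elastic bar under uniaxial load, so epsilon_lateral = -nu·epsilon_axial.
Substitute:
  epsilon_lateral = -(0.3 × 0.000986)
  epsilon_lateral = -0.0002958
Final answer: epsilon_lateral = -0.0002958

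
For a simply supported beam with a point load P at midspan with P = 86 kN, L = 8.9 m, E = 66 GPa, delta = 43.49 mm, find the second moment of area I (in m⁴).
Model: a simply supported beam with a point load P at midspan, so delta = (P·L^3) / (48·E·I).
Solve for I: I = (P·L^3) / (48·delta·E).
Convert to SI units:
  P = 86 kN = 86000 N
  E = 66 GPa = 6.6 × 10¹⁰ Pa
  delta = 43.49 mm = 0.04349 m
Substitute:
  I = (86000 × 8.9^3) / (48 × 0.04349 × (6.6 × 10¹⁰))
  I = 0.00044 m⁴
Final answer: I = 0.00044 m⁴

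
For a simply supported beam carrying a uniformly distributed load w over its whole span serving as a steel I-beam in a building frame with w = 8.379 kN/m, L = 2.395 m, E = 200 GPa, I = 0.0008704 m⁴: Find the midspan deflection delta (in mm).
Model: a simply supported beam carrying a uniformly distributed load w over its whole span, so delta = (5·w·L^4) / (384·E·I).
Convert to SI units:
  w = 8.379 kN/m = 8379 N/m
  E = 200 GPa = 2 × 10¹¹ Pa
Substitute:
  delta = (5 × 8379 × 2.395^4) / (384 × (2 × 10¹¹) × 0.0008704)
  delta = 2.062 × 10⁻⁵ m
Convert: delta = 2.062 × 10⁻⁵ m = 0.02062 mm
Final answer: delta = 0.02062 mm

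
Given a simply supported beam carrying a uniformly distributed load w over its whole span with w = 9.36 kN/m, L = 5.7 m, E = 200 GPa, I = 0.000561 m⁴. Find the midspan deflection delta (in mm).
Model: a simply supported beam carrying a uniformly distributed load w over its whole span, so delta = (5·w·L^4) / (384·E·I).
Convert to SI units:
  w = 9.36 kN/m = 9360 N/m
  E = 200 GPa = 2 × 10¹¹ Pa
Substitute:
  delta = (5 × 9360 × 5.7^4) / (384 × (2 × 10¹¹) × 0.000561)
  delta = 0.001147 m
Convert: delta = 0.001147 m = 1.147 mm
Final answer: delta = 1.147 mm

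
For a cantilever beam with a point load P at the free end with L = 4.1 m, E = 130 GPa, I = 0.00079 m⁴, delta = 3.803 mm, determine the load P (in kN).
Model: a cantilever beam with a point load P at the free end, so delta = (P·L^3) / (3·E·I).
Solve for P: P = (3·delta·E·I) / L^3.
Convert to SI units:
  E = 130 GPa = 1.3 × 10¹¹ Pa
  delta = 3.803 mm = 0.003803 m
Substitute:
  P = (3 × 0.003803 × (1.3 × 10¹¹) × 0.00079) / 4.1^3
  P = 17000 N
Convert: P = 17000 N = 17 kN
Final answer: P = 17 kN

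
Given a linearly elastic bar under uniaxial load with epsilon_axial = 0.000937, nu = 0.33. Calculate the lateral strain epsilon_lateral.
Model: a linearly elastic bar under uniaxial load, so epsilon_lateral = -nu·epsilon_axial.
Substitute:
  epsilon_lateral = -(0.33 × 0.000937)
  epsilon_lateral = -0.0003092
Final answer: epsilon_lateral = -0.0003092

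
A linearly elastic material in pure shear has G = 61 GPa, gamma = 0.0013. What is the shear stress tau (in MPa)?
Model: a linearly elastic material in pure shear, so tau = G·gamma.
Convert to SI units:
  G = 61 GPa = 6.1 × 10¹⁰ Pa
Substitute:
  tau = (6.1 × 10¹⁰) × 0.0013
  tau = 7.93 × 10⁷ Pa
Convert: tau = 7.93 × 10⁷ Pa = 79.3 MPa
Final answer: tau = 79.3 MPa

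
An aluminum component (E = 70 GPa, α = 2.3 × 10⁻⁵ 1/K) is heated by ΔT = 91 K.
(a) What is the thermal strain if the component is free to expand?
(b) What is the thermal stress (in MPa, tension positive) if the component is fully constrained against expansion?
(a) Free thermal strain ε_th = α·ΔT = (2.3 × 10⁻⁵) × 91 = 0.002093
(b) Fully constrained, the expansion is suppressed, so σ = -E·α·ΔT. Convert E = 70 GPa = 7 × 10¹⁰ Pa.
  σ = -(7 × 10¹⁰) × (2.3 × 10⁻⁵) × 91 = -1.465 × 10⁸ Pa = -146.5 MPa (compressive)
Final answer: (a) ε_th = 0.002093, (b) σ = -146.5 MPa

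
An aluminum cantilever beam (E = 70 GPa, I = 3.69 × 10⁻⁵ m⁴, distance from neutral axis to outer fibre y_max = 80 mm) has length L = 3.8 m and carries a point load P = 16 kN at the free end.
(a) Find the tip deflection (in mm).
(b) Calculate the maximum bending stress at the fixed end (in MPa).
(a) Tip deflection of a cantilever with an end point load: δ = P·L^3 / (3·E·I). Convert P = 16 kN = 16000 N, E = 70 GPa = 7 × 10¹⁰ Pa.
  δ = (16000 × 3.8^3) / (3 × (7 × 10¹⁰) × (3.69 × 10⁻⁵)) = 0.1133 m = 113.3 mm
(b) Maximum bending moment at the fixed end: M = P·L = 16000 × 3.8 = 60800 N·m. Convert y_max = 80 mm = 0.08 m.
  σ = M·y_max / I = (60800 × 0.08) / (3.69 × 10⁻⁵) = 1.318 × 10⁸ Pa = 131.8 MPa
Final answer: (a) δ = 113.3 mm, (b) σ = 131.8 MPa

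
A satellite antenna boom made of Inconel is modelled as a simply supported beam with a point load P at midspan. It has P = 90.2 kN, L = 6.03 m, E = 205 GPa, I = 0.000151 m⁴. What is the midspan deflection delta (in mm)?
Model: a simply supported beam with a point load P at midspan, so delta = (P·L^3) / (48·E·I).
Convert to SI units:
  P = 90.2 kN = 90200 N
  E = 205 GPa = 2.05 × 10¹¹ Pa
Substitute:
  delta = (90200 × 6.03^3) / (48 × (2.05 × 10¹¹) × 0.000151)
  delta = 0.01331 m
Convert: delta = 0.01331 m = 13.31 mm
Final answer: delta = 13.31 mm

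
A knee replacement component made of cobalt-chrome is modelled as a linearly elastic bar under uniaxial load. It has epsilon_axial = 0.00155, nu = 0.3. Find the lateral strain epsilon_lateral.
Model: a linearly elastic bar under uniaxial load, so epsilon_lateral = -nu·epsilon_axial.
Substitute:
  epsilon_lateral = -(0.3 × 0.00155)
  epsilon_lateral = -0.000465
Final answer: epsilon_lateral = -0.000465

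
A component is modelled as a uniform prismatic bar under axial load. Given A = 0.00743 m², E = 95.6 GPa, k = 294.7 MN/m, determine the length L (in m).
Model: a uniform prismatic bar under axial load, so k = (A·E) / L.
Solve for L: L = (A·E) / k.
Convert to SI units:
  E = 95.6 GPa = 9.56 × 10¹⁰ Pa
  k = 294.7 MN/m = 2.947 × 10⁸ N/m
Substitute:
  L = (0.00743 × (9.56 × 10¹⁰)) / (2.947 × 10⁸)
  L = 2.41 m
Final answer: L = 2.41 m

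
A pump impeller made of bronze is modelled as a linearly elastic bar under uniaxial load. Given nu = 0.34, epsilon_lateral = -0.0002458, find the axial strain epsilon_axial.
Model: a linearly elastic bar under uniaxial load, so epsilon_lateral = -nu·epsilon_axial.
Solve for epsilon_axial: epsilon_axial = -epsilon_lateral / nu.
Substitute:
  epsilon_axial = -(-0.0002458) / 0.34
  epsilon_axial = 0.0007229
Final answer: epsilon_axial = 0.0007229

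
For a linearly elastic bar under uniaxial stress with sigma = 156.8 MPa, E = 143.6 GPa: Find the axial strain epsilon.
Model: a linearly elastic bar under uniaxial stress, so epsilon = sigma / E.
Convert to SI units:
  sigma = 156.8 MPa = 1.568 × 10⁸ Pa
  E = 143.6 GPa = 1.436 × 10¹¹ Pa
Substitute:
  epsilon = (1.568 × 10⁸) / (1.436 × 10¹¹)
  epsilon = 0.001092
Final answer: epsilon = 0.001092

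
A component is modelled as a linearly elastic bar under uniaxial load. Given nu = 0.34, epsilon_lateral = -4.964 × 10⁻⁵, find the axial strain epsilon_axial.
Model: a linearly elastic bar under uniaxial load, so epsilon_lateral = -nu·epsilon_axial.
Solve for epsilon_axial: epsilon_axial = -epsilon_lateral / nu.
Substitute:
  epsilon_axial = -(-4.964 × 10⁻⁵) / 0.34
  epsilon_axial = 0.000146
Final answer: epsilon_axial = 0.000146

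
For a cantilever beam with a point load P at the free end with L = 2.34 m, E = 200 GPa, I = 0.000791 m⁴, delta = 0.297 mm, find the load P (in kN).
Model: a cantilever beam with a point load P at the free end, so delta = (P·L^3) / (3·E·I).
Solve for P: P = (3·delta·E·I) / L^3.
Convert to SI units:
  E = 200 GPa = 2 × 10¹¹ Pa
  delta = 0.297 mm = 0.000297 m
Substitute:
  P = (3 × 0.000297 × (2 × 10¹¹) × 0.000791) / 2.34^3
  P = 11000 N
Convert: P = 11000 N = 11 kN
Final answer: P = 11 kN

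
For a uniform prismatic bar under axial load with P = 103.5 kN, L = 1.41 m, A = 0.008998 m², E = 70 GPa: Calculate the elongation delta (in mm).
Model: a uniform prismatic bar under axial load, so delta = (P·L) / (A·E).
Convert to SI units:
  P = 103.5 kN = 103500 N
  E = 70 GPa = 7 × 10¹⁰ Pa
Substitute:
  delta = (103500 × 1.41) / (0.008998 × (7 × 10¹⁰))
  delta = 0.0002317 m
Convert: delta = 0.0002317 m = 0.2317 mm
Final answer: delta = 0.2317 mm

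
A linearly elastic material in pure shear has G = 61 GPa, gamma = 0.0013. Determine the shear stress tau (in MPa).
Model: a linearly elastic material in pure shear, so tau = G·gamma.
Convert to SI units:
  G = 61 GPa = 6.1 × 10¹⁰ Pa
Substitute:
  tau = (6.1 × 10¹⁰) × 0.0013
  tau = 7.93 × 10⁷ Pa
Convert: tau = 7.93 × 10⁷ Pa = 79.3 MPa
Final answer: tau = 79.3 MPa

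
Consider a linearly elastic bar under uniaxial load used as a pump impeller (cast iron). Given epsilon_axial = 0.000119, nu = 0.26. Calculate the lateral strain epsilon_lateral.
Model: a linearly elastic bar under uniaxial load, so epsilon_lateral = -nu·epsilon_axial.
Substitute:
  epsilon_lateral = -(0.26 × 0.000119)
  epsilon_lateral = -3.094 × 10⁻⁵
Final answer: epsilon_lateral = -3.094 × 10⁻⁵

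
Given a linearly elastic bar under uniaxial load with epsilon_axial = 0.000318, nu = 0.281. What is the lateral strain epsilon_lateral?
Model: a linearly elastic bar under uniaxial load, so epsilon_lateral = -nu·epsilon_axial.
Substitute:
  epsilon_lateral = -(0.281 × 0.000318)
  epsilon_lateral = -8.936 × 10⁻⁵
Final answer: epsilon_lateral = -8.936 × 10⁻⁵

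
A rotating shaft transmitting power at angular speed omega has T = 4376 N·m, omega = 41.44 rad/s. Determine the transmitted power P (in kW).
Model: a rotating shaft transmitting power at angular speed omega, so P = T·omega.
Substitute:
  P = 4376 × 41.44
  P = 181300 W
Convert: P = 181300 W = 181.3 kW
Final answer: P = 181.3 kW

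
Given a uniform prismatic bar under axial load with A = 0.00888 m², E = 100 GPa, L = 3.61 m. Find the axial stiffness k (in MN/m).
Model: a uniform prismatic bar under axial load, so k = (A·E) / L.
Convert to SI units:
  E = 100 GPa = 1 × 10¹¹ Pa
Substitute:
  k = (0.00888 × (1 × 10¹¹)) / 3.61
  k = 2.46 × 10⁸ N/m
Convert: k = 2.46 × 10⁸ N/m = 246 MN/m
Final answer: k = 246 MN/m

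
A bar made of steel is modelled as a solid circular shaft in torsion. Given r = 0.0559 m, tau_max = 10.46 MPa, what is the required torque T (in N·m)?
Model: a solid circular shaft in torsion, so tau_max = (2·T) / (π·r^3).
Solve for T: T = (π·tau_max·r^3) / 2.
Convert to SI units:
  tau_max = 10.46 MPa = 1.046 × 10⁷ Pa
Substitute:
  T = (π × (1.046 × 10⁷) × 0.0559^3) / 2
  T = 2870 N·m
Final answer: T = 2870 N·m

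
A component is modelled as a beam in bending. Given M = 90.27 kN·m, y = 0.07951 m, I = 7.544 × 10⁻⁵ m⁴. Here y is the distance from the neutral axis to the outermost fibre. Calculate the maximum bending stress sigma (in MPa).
Model: a beam in bending, so sigma = (M·y) / I.
Convert to SI units:
  M = 90.27 kN·m = 90270 N·m
Substitute:
  sigma = (90270 × 0.07951) / (7.544 × 10⁻⁵)
  sigma = 9.514 × 10⁷ Pa
Convert: sigma = 9.514 × 10⁷ Pa = 95.14 MPa
Final answer: sigma = 95.14 MPa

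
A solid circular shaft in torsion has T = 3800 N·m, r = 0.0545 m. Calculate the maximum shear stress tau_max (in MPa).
Model: a solid circular shaft in torsion, so tau_max = (2·T) / (π·r^3).
Substitute:
  tau_max = (2 × 3800) / (π × 0.0545^3)
  tau_max = 1.494 × 10⁷ Pa
Convert: tau_max = 1.494 × 10⁷ Pa = 14.94 MPa
Final answer: tau_max = 14.94 MPa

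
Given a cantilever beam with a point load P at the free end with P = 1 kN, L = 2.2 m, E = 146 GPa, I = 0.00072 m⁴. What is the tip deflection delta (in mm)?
Model: a cantilever beam with a point load P at the free end, so delta = (P·L^3) / (3·E·I).
Convert to SI units:
  P = 1 kN = 1000 N
  E = 146 GPa = 1.46 × 10¹¹ Pa
Substitute:
  delta = (1000 × 2.2^3) / (3 × (1.46 × 10¹¹) × 0.00072)
  delta = 3.376 × 10⁻⁵ m
Convert: delta = 3.376 × 10⁻⁵ m = 0.03376 mm
Final answer: delta = 0.03376 mm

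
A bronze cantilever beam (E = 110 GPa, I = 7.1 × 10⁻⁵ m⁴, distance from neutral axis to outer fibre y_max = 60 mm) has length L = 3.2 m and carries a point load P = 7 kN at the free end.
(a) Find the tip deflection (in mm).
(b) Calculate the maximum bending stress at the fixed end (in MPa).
(a) Tip deflection of a cantilever with an end point load: δ = P·L^3 / (3·E·I). Convert P = 7 kN = 7000 N, E = 110 GPa = 1.1 × 10¹¹ Pa.
  δ = (7000 × 3.2^3) / (3 × (1.1 × 10¹¹) × (7.1 × 10⁻⁵)) = 0.00979 m = 9.79 mm
(b) Maximum bending moment at the fixed end: M = P·L = 7000 × 3.2 = 22400 N·m. Convert y_max = 60 mm = 0.06 m.
  σ = M·y_max / I = (22400 × 0.06) / (7.1 × 10⁻⁵) = 1.893 × 10⁷ Pa = 18.93 MPa
Final answer: (a) δ = 9.79 mm, (b) σ = 18.93 MPa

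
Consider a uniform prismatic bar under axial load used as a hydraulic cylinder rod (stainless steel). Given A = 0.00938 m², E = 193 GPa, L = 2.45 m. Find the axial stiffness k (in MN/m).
Model: a uniform prismatic bar under axial load, so k = (A·E) / L.
Convert to SI units:
  E = 193 GPa = 1.93 × 10¹¹ Pa
Substitute:
  k = (0.00938 × (1.93 × 10¹¹)) / 2.45
  k = 7.389 × 10⁸ N/m
Convert: k = 7.389 × 10⁸ N/m = 738.9 MN/m
Final answer: k = 738.9 MN/m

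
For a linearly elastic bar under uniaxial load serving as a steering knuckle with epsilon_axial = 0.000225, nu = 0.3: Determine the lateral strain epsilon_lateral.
Model: a linearly elastic bar under uniaxial load, so epsilon_lateral = -nu·epsilon_axial.
Substitute:
  epsilon_lateral = -(0.3 × 0.000225)
  epsilon_lateral = -6.75 × 10⁻⁵
Final answer: epsilon_lateral = -6.75 × 10⁻⁵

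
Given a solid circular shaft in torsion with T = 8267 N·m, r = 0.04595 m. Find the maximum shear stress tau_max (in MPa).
Model: a solid circular shaft in torsion, so tau_max = (2·T) / (π·r^3).
Substitute:
  tau_max = (2 × 8267) / (π × 0.04595^3)
  tau_max = 5.425 × 10⁷ Pa
Convert: tau_max = 5.425 × 10⁷ Pa = 54.25 MPa
Final answer: tau_max = 54.25 MPa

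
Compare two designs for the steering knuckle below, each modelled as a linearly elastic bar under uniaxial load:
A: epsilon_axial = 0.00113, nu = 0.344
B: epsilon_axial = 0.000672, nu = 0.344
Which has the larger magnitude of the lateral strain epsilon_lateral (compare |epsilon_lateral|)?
Model: a linearly elastic bar under uniaxial load, so epsilon_lateral = -nu·epsilon_axial (SI units).
  A: epsilon_lateral = -(0.344 × 0.00113) = -0.0003887
  B: epsilon_lateral = -(0.344 × 0.000672) = -0.0002312
|epsilon_lateral|: A = 0.0003887, B = 0.0002312, so A is larger in magnitude.
Final answer: A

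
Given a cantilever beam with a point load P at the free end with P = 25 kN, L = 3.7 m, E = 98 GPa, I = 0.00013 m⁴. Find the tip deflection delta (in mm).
Model: a cantilever beam with a point load P at the free end, so delta = (P·L^3) / (3·E·I).
Convert to SI units:
  P = 25 kN = 25000 N
  E = 98 GPa = 9.8 × 10¹⁰ Pa
Substitute:
  delta = (25000 × 3.7^3) / (3 × (9.8 × 10¹⁰) × 0.00013)
  delta = 0.03313 m
Convert: delta = 0.03313 m = 33.13 mm
Final answer: delta = 33.13 mm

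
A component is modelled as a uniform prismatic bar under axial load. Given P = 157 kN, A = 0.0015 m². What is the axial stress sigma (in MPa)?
Model: a uniform prismatic bar under axial load, so sigma = P / A.
Convert to SI units:
  P = 157 kN = 157000 N
Substitute:
  sigma = 157000 / 0.0015
  sigma = 1.047 × 10⁸ Pa
Convert: sigma = 1.047 × 10⁸ Pa = 104.7 MPa
Final answer: sigma = 104.7 MPa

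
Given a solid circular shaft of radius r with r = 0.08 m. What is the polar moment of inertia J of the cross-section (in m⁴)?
Model: a solid circular shaft of radius r, so J = (π·r^4) / 2.
Substitute:
  J = (π × 0.08^4) / 2
  J = 6.434 × 10⁻⁵ m⁴
Final answer: J = 6.434 × 10⁻⁵ m⁴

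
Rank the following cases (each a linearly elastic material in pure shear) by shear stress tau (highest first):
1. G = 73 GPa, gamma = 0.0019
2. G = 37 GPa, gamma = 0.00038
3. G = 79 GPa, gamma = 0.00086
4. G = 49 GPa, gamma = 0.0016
Model: a linearly elastic material in pure shear, so tau = G·gamma (SI units).
  Case 1: tau = (7.3 × 10¹⁰) × 0.0019 = 1.387 × 10⁸ Pa = 138.7 MPa
  Case 2: tau = (3.7 × 10¹⁰) × 0.00038 = 1.406 × 10⁷ Pa = 14.06 MPa
  Case 3: tau = (7.9 × 10¹⁰) × 0.00086 = 6.794 × 10⁷ Pa = 67.94 MPa
  Case 4: tau = (4.9 × 10¹⁰) × 0.0016 = 7.84 × 10⁷ Pa = 78.4 MPa
Ordering: 138.7 MPa (case 1) > 78.4 MPa (case 4) > 67.94 MPa (case 3) > 14.06 MPa (case 2)
Final answer: 1, 4, 3, 2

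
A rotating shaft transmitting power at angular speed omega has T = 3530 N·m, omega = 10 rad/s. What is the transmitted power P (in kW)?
Model: a rotating shaft transmitting power at angular speed omega, so P = T·omega.
Substitute:
  P = 3530 × 10
  P = 35300 W
Convert: P = 35300 W = 35.3 kW
Final answer: P = 35.3 kW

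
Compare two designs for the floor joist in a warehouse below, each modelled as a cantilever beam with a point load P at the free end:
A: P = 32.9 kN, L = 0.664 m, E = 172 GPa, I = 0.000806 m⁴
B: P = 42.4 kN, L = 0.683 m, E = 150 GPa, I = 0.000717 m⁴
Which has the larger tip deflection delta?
Model: a cantilever beam with a point load P at the free end, so delta = (P·L^3) / (3·E·I) (SI units).
  A: delta = (32900 × 0.664^3) / (3 × (1.72 × 10¹¹) × 0.000806) = 2.316 × 10⁻⁵ m = 0.02316 mm
  B: delta = (42400 × 0.683^3) / (3 × (1.5 × 10¹¹) × 0.000717) = 4.187 × 10⁻⁵ m = 0.04187 mm
0.04187 mm > 0.02316 mm, so B is larger.
Final answer: B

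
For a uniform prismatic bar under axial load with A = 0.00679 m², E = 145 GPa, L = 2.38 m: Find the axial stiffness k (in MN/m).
Model: a uniform prismatic bar under axial load, so k = (A·E) / L.
Convert to SI units:
  E = 145 GPa = 1.45 × 10¹¹ Pa
Substitute:
  k = (0.00679 × (1.45 × 10¹¹)) / 2.38
  k = 4.137 × 10⁸ N/m
Convert: k = 4.137 × 10⁸ N/m = 413.7 MN/m
Final answer: k = 413.7 MN/m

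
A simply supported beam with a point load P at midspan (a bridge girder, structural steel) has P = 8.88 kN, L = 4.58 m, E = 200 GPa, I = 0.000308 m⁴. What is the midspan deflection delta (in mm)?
Model: a simply supported beam with a point load P at midspan, so delta = (P·L^3) / (48·E·I).
Convert to SI units:
  P = 8.88 kN = 8880 N
  E = 200 GPa = 2 × 10¹¹ Pa
Substitute:
  delta = (8880 × 4.58^3) / (48 × (2 × 10¹¹) × 0.000308)
  delta = 0.0002885 m
Convert: delta = 0.0002885 m = 0.2885 mm
Final answer: delta = 0.2885 mm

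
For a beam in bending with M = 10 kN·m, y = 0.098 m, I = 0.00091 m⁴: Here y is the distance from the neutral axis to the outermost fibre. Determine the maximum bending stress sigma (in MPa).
Model: a beam in bending, so sigma = (M·y) / I.
Convert to SI units:
  M = 10 kN·m = 10000 N·m
Substitute:
  sigma = (10000 × 0.098) / 0.00091
  sigma = 1.077 × 10⁶ Pa
Convert: sigma = 1.077 × 10⁶ Pa = 1.077 MPa
Final answer: sigma = 1.077 MPa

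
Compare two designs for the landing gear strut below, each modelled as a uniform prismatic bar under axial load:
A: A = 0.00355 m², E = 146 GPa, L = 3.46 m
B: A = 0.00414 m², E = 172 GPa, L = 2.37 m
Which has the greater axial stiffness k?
Model: a uniform prismatic bar under axial load, so k = (A·E) / L (SI units).
  A: k = (0.00355 × (1.46 × 10¹¹)) / 3.46 = 1.498 × 10⁸ N/m = 149.8 MN/m
  B: k = (0.00414 × (1.72 × 10¹¹)) / 2.37 = 3.005 × 10⁸ N/m = 300.5 MN/m
300.5 MN/m > 149.8 MN/m, so B is larger.
Final answer: B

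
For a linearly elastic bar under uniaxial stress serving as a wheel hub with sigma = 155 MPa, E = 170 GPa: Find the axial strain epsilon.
Model: a linearly elastic bar under uniaxial stress, so epsilon = sigma / E.
Convert to SI units:
  sigma = 155 MPa = 1.55 × 10⁸ Pa
  E = 170 GPa = 1.7 × 10¹¹ Pa
Substitute:
  epsilon = (1.55 × 10⁸) / (1.7 × 10¹¹)
  epsilon = 0.0009118
Final answer: epsilon = 0.0009118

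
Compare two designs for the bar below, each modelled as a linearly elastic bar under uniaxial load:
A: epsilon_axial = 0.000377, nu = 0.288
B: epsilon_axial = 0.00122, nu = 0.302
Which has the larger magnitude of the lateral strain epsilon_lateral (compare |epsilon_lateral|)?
Model: a linearly elastic bar under uniaxial load, so epsilon_lateral = -nu·epsilon_axial (SI units).
  A: epsilon_lateral = -(0.288 × 0.000377) = -0.0001086
  B: epsilon_lateral = -(0.302 × 0.00122) = -0.0003684
|epsilon_lateral|: A = 0.0001086, B = 0.0003684, so B is larger in magnitude.
Final answer: B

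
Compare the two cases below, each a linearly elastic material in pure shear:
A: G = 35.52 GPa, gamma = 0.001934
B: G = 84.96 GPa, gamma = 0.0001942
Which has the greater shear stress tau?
Model: a linearly elastic material in pure shear, so tau = G·gamma (SI units).
  A: tau = (3.552 × 10¹⁰) × 0.001934 = 6.87 × 10⁷ Pa = 68.7 MPa
  B: tau = (8.496 × 10¹⁰) × 0.0001942 = 1.65 × 10⁷ Pa = 16.5 MPa
68.7 MPa > 16.5 MPa, so A is larger.
Final answer: A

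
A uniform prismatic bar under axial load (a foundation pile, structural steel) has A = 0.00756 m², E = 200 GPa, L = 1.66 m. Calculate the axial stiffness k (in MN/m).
Model: a uniform prismatic bar under axial load, so k = (A·E) / L.
Convert to SI units:
  E = 200 GPa = 2 × 10¹¹ Pa
Substitute:
  k = (0.00756 × (2 × 10¹¹)) / 1.66
  k = 9.108 × 10⁸ N/m
Convert: k = 9.108 × 10⁸ N/m = 910.8 MN/m
Final answer: k = 910.8 MN/m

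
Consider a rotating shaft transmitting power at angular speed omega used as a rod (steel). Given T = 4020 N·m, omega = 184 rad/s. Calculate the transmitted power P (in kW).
Model: a rotating shaft transmitting power at angular speed omega, so P = T·omega.
Substitute:
  P = 4020 × 184
  P = 739700 W
Convert: P = 739700 W = 739.7 kW
Final answer: P = 739.7 kW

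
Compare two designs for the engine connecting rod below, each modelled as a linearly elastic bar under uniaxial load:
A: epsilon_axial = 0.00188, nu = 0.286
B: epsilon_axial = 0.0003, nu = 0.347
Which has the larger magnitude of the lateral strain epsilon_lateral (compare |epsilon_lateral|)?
Model: a linearly elastic bar under uniaxial load, so epsilon_lateral = -nu·epsilon_axial (SI units).
  A: epsilon_lateral = -(0.286 × 0.00188) = -0.0005377
  B: epsilon_lateral = -(0.347 × 0.0003) = -0.0001041
|epsilon_lateral|: A = 0.0005377, B = 0.0001041, so A is larger in magnitude.
Final answer: A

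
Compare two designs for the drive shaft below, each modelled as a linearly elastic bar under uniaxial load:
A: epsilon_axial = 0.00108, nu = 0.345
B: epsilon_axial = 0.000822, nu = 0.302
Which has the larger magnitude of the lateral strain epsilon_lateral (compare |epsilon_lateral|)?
Model: a linearly elastic bar under uniaxial load, so epsilon_lateral = -nu·epsilon_axial (SI units).
  A: epsilon_lateral = -(0.345 × 0.00108) = -0.0003726
  B: epsilon_lateral = -(0.302 × 0.000822) = -0.0002482
|epsilon_lateral|: A = 0.0003726, B = 0.0002482, so A is larger in magnitude.
Final answer: A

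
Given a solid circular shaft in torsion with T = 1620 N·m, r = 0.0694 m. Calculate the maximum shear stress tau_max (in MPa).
Model: a solid circular shaft in torsion, so tau_max = (2·T) / (π·r^3).
Substitute:
  tau_max = (2 × 1620) / (π × 0.0694^3)
  tau_max = 3.085 × 10⁶ Pa
Convert: tau_max = 3.085 × 10⁶ Pa = 3.085 MPa
Final answer: tau_max = 3.085 MPa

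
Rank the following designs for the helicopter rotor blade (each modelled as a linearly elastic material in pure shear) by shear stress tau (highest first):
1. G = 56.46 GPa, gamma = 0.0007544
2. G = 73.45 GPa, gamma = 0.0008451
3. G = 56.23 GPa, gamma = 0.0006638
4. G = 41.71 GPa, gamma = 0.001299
Model: a linearly elastic material in pure shear, so tau = G·gamma (SI units).
  Case 1: tau = (5.646 × 10¹⁰) × 0.0007544 = 4.259 × 10⁷ Pa = 42.59 MPa
  Case 2: tau = (7.345 × 10¹⁰) × 0.0008451 = 6.207 × 10⁷ Pa = 62.07 MPa
  Case 3: tau = (5.623 × 10¹⁰) × 0.0006638 = 3.733 × 10⁷ Pa = 37.33 MPa
  Case 4: tau = (4.171 × 10¹⁰) × 0.001299 = 5.418 × 10⁷ Pa = 54.18 MPa
Ordering: 62.07 MPa (case 2) > 54.18 MPa (case 4) > 42.59 MPa (case 1) > 37.33 MPa (case 3)
Final answer: 2, 4, 1, 3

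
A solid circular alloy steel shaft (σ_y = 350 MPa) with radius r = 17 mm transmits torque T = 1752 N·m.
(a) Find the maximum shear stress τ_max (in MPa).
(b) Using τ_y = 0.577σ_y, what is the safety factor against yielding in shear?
(a) For a solid circular shaft, τ_max = T·r/J with J = π·r^4/2, i.e. τ_max = 2·T / (π·r^3). Convert r = 17 mm = 0.017 m.
  τ_max = (2 × 1752) / (π × 0.017^3) = 2.27 × 10⁸ Pa = 227 MPa
(b) τ_y = 0.577 × 350 = 201.95 MPa
  SF = τ_y/τ_max = 201.95 / 227 = 0.8896
Final answer: (a) τ_max = 227 MPa, (b) SF = 0.8896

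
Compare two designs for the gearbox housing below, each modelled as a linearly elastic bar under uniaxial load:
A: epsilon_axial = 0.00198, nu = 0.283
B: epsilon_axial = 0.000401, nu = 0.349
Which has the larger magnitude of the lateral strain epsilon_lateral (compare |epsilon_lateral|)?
Model: a linearly elastic bar under uniaxial load, so epsilon_lateral = -nu·epsilon_axial (SI units).
  A: epsilon_lateral = -(0.283 × 0.00198) = -0.0005603
  B: epsilon_lateral = -(0.349 × 0.000401) = -0.0001399
|epsilon_lateral|: A = 0.0005603, B = 0.0001399, so A is larger in magnitude.
Final answer: A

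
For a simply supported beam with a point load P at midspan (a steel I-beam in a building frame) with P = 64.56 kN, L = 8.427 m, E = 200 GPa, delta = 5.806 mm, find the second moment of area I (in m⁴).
Model: a simply supported beam with a point load P at midspan, so delta = (P·L^3) / (48·E·I).
Solve for I: I = (P·L^3) / (48·delta·E).
Convert to SI units:
  P = 64.56 kN = 64560 N
  E = 200 GPa = 2 × 10¹¹ Pa
  delta = 5.806 mm = 0.005806 m
Substitute:
  I = (64560 × 8.427^3) / (48 × 0.005806 × (2 × 10¹¹))
  I = 0.0006932 m⁴
Final answer: I = 0.0006932 m⁴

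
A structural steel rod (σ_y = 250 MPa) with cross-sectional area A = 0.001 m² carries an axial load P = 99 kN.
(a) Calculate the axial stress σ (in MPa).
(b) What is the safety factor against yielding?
(a) Axial stress σ = P/A. Convert P = 99 kN = 99000 N.
  σ = 99000 / 0.001 = 9.9 × 10⁷ Pa = 99 MPa
(b) Safety factor SF = σ_y/σ = 250 / 99 = 2.525
Final answer: (a) σ = 99 MPa, (b) SF = 2.525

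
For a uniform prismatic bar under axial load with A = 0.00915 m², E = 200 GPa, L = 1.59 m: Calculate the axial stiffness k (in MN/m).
Model: a uniform prismatic bar under axial load, so k = (A·E) / L.
Convert to SI units:
  E = 200 GPa = 2 × 10¹¹ Pa
Substitute:
  k = (0.00915 × (2 × 10¹¹)) / 1.59
  k = 1.151 × 10⁹ N/m
Convert: k = 1.151 × 10⁹ N/m = 1151 MN/m
Final answer: k = 1151 MN/m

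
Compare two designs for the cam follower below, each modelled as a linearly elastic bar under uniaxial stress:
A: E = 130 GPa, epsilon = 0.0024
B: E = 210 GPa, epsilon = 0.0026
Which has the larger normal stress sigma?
Model: a linearly elastic bar under uniaxial stress, so sigma = E·epsilon (SI units).
  A: sigma = (1.3 × 10¹¹) × 0.0024 = 3.12 × 10⁸ Pa = 312 MPa
  B: sigma = (2.1 × 10¹¹) × 0.0026 = 5.46 × 10⁸ Pa = 546 MPa
546 MPa > 312 MPa, so B is larger.
Final answer: B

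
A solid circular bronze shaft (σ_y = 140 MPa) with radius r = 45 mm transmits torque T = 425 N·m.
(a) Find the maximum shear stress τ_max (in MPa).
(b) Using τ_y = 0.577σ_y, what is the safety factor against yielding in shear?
(a) For a solid circular shaft, τ_max = T·r/J with J = π·r^4/2, i.e. τ_max = 2·T / (π·r^3). Convert r = 45 mm = 0.045 m.
  τ_max = (2 × 425) / (π × 0.045^3) = 2.969 × 10⁶ Pa = 2.969 MPa
(b) τ_y = 0.577 × 140 = 80.78 MPa
  SF = τ_y/τ_max = 80.78 / 2.969 = 27.21
Final answer: (a) τ_max = 2.969 MPa, (b) SF = 27.21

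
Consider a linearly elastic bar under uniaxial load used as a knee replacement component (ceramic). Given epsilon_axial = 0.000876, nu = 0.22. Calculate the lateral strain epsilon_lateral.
Model: a linearly elastic bar under uniaxial load, so epsilon_lateral = -nu·epsilon_axial.
Substitute:
  epsilon_lateral = -(0.22 × 0.000876)
  epsilon_lateral = -0.0001927
Final answer: epsilon_lateral = -0.0001927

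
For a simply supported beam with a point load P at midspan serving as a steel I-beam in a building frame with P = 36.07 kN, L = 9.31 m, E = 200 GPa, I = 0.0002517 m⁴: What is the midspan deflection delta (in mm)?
Model: a simply supported beam with a point load P at midspan, so delta = (P·L^3) / (48·E·I).
Convert to SI units:
  P = 36.07 kN = 36070 N
  E = 200 GPa = 2 × 10¹¹ Pa
Substitute:
  delta = (36070 × 9.31^3) / (48 × (2 × 10¹¹) × 0.0002517)
  delta = 0.01205 m
Convert: delta = 0.01205 m = 12.05 mm
Final answer: delta = 12.05 mm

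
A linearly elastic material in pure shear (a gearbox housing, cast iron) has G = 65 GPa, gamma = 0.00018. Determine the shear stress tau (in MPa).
Model: a linearly elastic material in pure shear, so tau = G·gamma.
Convert to SI units:
  G = 65 GPa = 6.5 × 10¹⁰ Pa
Substitute:
  tau = (6.5 × 10¹⁰) × 0.00018
  tau = 1.17 × 10⁷ Pa
Convert: tau = 1.17 × 10⁷ Pa = 11.7 MPa
Final answer: tau = 11.7 MPa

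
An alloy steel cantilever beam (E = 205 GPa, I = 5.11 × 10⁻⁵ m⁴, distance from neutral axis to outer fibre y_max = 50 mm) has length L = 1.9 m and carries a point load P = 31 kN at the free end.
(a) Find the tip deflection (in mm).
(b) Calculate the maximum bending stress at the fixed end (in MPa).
(a) Tip deflection of a cantilever with an end point load: δ = P·L^3 / (3·E·I). Convert P = 31 kN = 31000 N, E = 205 GPa = 2.05 × 10¹¹ Pa.
  δ = (31000 × 1.9^3) / (3 × (2.05 × 10¹¹) × (5.11 × 10⁻⁵)) = 0.006766 m = 6.766 mm
(b) Maximum bending moment at the fixed end: M = P·L = 31000 × 1.9 = 58900 N·m. Convert y_max = 50 mm = 0.05 m.
  σ = M·y_max / I = (58900 × 0.05) / (5.11 × 10⁻⁵) = 5.763 × 10⁷ Pa = 57.63 MPa
Final answer: (a) δ = 6.766 mm, (b) σ = 57.63 MPa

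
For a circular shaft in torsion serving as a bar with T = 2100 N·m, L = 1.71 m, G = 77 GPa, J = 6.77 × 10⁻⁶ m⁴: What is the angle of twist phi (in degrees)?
Model: a circular shaft in torsion, so phi = (T·L) / (G·J).
Convert to SI units:
  G = 77 GPa = 7.7 × 10¹⁰ Pa
Substitute:
  phi = (2100 × 1.71) / ((7.7 × 10¹⁰) × (6.77 × 10⁻⁶))
  phi = 0.006889 rad
Convert to degrees: phi = 0.006889 × 180/π = 0.3947°
Final answer: phi = 0.3947°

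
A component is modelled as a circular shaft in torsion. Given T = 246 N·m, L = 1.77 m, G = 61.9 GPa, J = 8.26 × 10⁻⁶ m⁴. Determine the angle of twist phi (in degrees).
Model: a circular shaft in torsion, so phi = (T·L) / (G·J).
Convert to SI units:
  G = 61.9 GPa = 6.19 × 10¹⁰ Pa
Substitute:
  phi = (246 × 1.77) / ((6.19 × 10¹⁰) × (8.26 × 10⁻⁶))
  phi = 0.0008516 rad
Convert to degrees: phi = 0.0008516 × 180/π = 0.04879°
Final answer: phi = 0.04879°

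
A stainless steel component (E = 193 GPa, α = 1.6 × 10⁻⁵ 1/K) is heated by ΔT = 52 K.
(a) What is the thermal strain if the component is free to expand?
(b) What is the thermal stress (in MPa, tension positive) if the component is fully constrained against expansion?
(a) Free thermal strain ε_th = α·ΔT = (1.6 × 10⁻⁵) × 52 = 0.000832
(b) Fully constrained, the expansion is suppressed, so σ = -E·α·ΔT. Convert E = 193 GPa = 1.93 × 10¹¹ Pa.
  σ = -(1.93 × 10¹¹) × (1.6 × 10⁻⁵) × 52 = -1.606 × 10⁸ Pa = -160.6 MPa (compressive)
Final answer: (a) ε_th = 0.000832, (b) σ = -160.6 MPa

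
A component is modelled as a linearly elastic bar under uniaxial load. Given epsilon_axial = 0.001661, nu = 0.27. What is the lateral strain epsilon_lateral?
Model: a linearly elastic bar under uniaxial load, so epsilon_lateral = -nu·epsilon_axial.
Substitute:
  epsilon_lateral = -(0.27 × 0.001661)
  epsilon_lateral = -0.0004485
Final answer: epsilon_lateral = -0.0004485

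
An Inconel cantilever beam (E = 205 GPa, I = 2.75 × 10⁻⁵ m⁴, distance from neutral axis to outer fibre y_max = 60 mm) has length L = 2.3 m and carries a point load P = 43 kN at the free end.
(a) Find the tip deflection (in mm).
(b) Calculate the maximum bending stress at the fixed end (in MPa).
(a) Tip deflection of a cantilever with an end point load: δ = P·L^3 / (3·E·I). Convert P = 43 kN = 43000 N, E = 205 GPa = 2.05 × 10¹¹ Pa.
  δ = (43000 × 2.3^3) / (3 × (2.05 × 10¹¹) × (2.75 × 10⁻⁵)) = 0.03093 m = 30.93 mm
(b) Maximum bending moment at the fixed end: M = P·L = 43000 × 2.3 = 98900 N·m. Convert y_max = 60 mm = 0.06 m.
  σ = M·y_max / I = (98900 × 0.06) / (2.75 × 10⁻⁵) = 2.158 × 10⁸ Pa = 215.8 MPa
Final answer: (a) δ = 30.93 mm, (b) σ = 215.8 MPa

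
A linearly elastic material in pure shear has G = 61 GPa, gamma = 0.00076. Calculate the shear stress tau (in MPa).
Model: a linearly elastic material in pure shear, so tau = G·gamma.
Convert to SI units:
  G = 61 GPa = 6.1 × 10¹⁰ Pa
Substitute:
  tau = (6.1 × 10¹⁰) × 0.00076
  tau = 4.636 × 10⁷ Pa
Convert: tau = 4.636 × 10⁷ Pa = 46.36 MPa
Final answer: tau = 46.36 MPa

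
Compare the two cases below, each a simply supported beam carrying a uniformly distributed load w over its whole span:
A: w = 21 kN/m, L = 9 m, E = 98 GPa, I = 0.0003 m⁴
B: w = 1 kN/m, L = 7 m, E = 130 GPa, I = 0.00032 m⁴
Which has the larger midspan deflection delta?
Model: a simply supported beam carrying a uniformly distributed load w over its whole span, so delta = (5·w·L^4) / (384·E·I) (SI units).
  A: delta = (5 × 21000 × 9^4) / (384 × (9.8 × 10¹⁰) × 0.0003) = 0.06102 m = 61.02 mm
  B: delta = (5 × 1000 × 7^4) / (384 × (1.3 × 10¹¹) × 0.00032) = 0.0007515 m = 0.7515 mm
61.02 mm > 0.7515 mm, so A is larger.
Final answer: A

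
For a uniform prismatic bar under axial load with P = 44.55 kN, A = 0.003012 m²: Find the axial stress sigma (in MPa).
Model: a uniform prismatic bar under axial load, so sigma = P / A.
Convert to SI units:
  P = 44.55 kN = 44550 N
Substitute:
  sigma = 44550 / 0.003012
  sigma = 1.479 × 10⁷ Pa
Convert: sigma = 1.479 × 10⁷ Pa = 14.79 MPa
Final answer: sigma = 14.79 MPa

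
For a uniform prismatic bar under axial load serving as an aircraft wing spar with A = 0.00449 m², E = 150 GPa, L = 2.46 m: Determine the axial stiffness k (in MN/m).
Model: a uniform prismatic bar under axial load, so k = (A·E) / L.
Convert to SI units:
  E = 150 GPa = 1.5 × 10¹¹ Pa
Substitute:
  k = (0.00449 × (1.5 × 10¹¹)) / 2.46
  k = 2.738 × 10⁸ N/m
Convert: k = 2.738 × 10⁸ N/m = 273.8 MN/m
Final answer: k = 273.8 MN/m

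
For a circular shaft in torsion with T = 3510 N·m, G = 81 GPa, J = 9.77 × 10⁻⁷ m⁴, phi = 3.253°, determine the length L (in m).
Model: a circular shaft in torsion, so phi = (T·L) / (G·J).
Solve for L: L = (phi·G·J) / T.
Convert to SI units:
  G = 81 GPa = 8.1 × 10¹⁰ Pa
  phi = 3.253° = 0.05678 rad
Substitute:
  L = (0.05678 × (8.1 × 10¹⁰) × (9.77 × 10⁻⁷)) / 3510
  L = 1.28 m
Final answer: L = 1.28 m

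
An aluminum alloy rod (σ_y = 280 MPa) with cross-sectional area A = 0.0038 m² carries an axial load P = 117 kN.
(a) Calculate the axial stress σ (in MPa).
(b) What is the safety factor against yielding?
(a) Axial stress σ = P/A. Convert P = 117 kN = 117000 N.
  σ = 117000 / 0.0038 = 3.079 × 10⁷ Pa = 30.79 MPa
(b) Safety factor SF = σ_y/σ = 280 / 30.79 = 9.094
Final answer: (a) σ = 30.79 MPa, (b) SF = 9.094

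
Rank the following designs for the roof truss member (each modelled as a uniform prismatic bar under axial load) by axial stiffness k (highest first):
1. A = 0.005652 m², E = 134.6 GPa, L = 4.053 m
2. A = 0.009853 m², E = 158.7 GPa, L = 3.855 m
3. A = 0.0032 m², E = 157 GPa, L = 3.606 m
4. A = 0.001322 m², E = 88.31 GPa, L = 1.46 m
Model: a uniform prismatic bar under axial load, so k = (A·E) / L (SI units).
  Case 1: k = (0.005652 × (1.346 × 10¹¹)) / 4.053 = 1.877 × 10⁸ N/m = 187.7 MN/m
  Case 2: k = (0.009853 × (1.587 × 10¹¹)) / 3.855 = 4.056 × 10⁸ N/m = 405.6 MN/m
  Case 3: k = (0.0032 × (1.57 × 10¹¹)) / 3.606 = 1.393 × 10⁸ N/m = 139.3 MN/m
  Case 4: k = (0.001322 × (8.831 × 10¹⁰)) / 1.46 = 7.996 × 10⁷ N/m = 79.96 MN/m
Ordering: 405.6 MN/m (case 2) > 187.7 MN/m (case 1) > 139.3 MN/m (case 3) > 79.96 MN/m (case 4)
Final answer: 2, 1, 3, 4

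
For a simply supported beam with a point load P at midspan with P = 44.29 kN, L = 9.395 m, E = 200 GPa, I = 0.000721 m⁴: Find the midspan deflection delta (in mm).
Model: a simply supported beam with a point load P at midspan, so delta = (P·L^3) / (48·E·I).
Convert to SI units:
  P = 44.29 kN = 44290 N
  E = 200 GPa = 2 × 10¹¹ Pa
Substitute:
  delta = (44290 × 9.395^3) / (48 × (2 × 10¹¹) × 0.000721)
  delta = 0.005306 m
Convert: delta = 0.005306 m = 5.306 mm
Final answer: delta = 5.306 mm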